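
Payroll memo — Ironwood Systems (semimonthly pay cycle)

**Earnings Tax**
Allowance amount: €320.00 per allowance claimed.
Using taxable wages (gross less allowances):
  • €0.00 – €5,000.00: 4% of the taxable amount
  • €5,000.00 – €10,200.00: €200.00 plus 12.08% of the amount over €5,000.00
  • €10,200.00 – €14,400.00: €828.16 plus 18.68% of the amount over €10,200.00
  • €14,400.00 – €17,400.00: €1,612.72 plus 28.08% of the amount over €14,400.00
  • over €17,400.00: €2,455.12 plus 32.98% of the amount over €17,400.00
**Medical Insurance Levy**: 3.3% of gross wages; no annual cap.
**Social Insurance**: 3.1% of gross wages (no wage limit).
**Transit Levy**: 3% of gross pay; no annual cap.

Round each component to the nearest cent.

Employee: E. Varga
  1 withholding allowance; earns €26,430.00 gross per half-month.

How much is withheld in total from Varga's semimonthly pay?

€7,812.10

Earnings Tax: taxable = €26,430.00 − 1×€320.00 = €26,110.00
  €2,455.12 + 32.98% × (€26,110.00 − €17,400.00) = €2,455.12 + 32.98% × €8,710.00 = €5,327.68
Medical Insurance Levy: 3.3% × €26,430.00 = €872.19
Social Insurance: 3.1% × €26,430.00 = €819.33
Transit Levy: 3% × €26,430.00 = €792.90
Total: €5,327.68 + €872.19 + €819.33 + €792.90 = €7,812.10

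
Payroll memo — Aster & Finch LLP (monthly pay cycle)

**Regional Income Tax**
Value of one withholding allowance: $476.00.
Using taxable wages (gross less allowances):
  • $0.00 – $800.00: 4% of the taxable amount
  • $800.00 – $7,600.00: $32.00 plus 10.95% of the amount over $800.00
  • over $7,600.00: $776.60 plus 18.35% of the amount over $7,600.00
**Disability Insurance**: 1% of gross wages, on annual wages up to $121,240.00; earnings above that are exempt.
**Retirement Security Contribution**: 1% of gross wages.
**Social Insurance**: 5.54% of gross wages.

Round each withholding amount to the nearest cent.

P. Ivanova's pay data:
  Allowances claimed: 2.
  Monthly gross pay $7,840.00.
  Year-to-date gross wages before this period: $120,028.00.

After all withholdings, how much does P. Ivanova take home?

Regional Income Tax: taxable = $7,840.00 − 2×$476.00 = $6,888.00
  $32.00 + 10.95% × ($6,888.00 − $800.00) = $32.00 + 10.95% × $6,088.00 = $698.64
Disability Insurance: cap $121,240.00 − YTD $120,028.00 = $1,212.00 subject; 1% × $1,212.00 = $12.12
Retirement Security Contribution: 1% × $7,840.00 = $78.40
Social Insurance: 5.54% × $7,840.00 = $434.34
Total withheld: $698.64 + $12.12 + $78.40 + $434.34 = $1,223.50
Net pay: $7,840.00 − $1,223.50 = $6,616.50

$6,616.50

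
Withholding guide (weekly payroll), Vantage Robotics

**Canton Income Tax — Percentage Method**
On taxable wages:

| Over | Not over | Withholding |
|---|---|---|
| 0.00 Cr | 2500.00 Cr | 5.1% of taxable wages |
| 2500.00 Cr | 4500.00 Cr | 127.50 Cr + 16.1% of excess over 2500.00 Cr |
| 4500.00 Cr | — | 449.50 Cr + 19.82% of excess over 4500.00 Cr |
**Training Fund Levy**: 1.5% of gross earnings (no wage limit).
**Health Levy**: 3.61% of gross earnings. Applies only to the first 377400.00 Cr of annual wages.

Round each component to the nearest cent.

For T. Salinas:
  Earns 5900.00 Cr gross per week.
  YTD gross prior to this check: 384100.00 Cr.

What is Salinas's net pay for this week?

Canton Income Tax: taxable = 5900.00 Cr
  449.50 Cr + 19.82% × (5900.00 Cr − 4500.00 Cr) = 449.50 Cr + 19.82% × 1400.00 Cr = 726.98 Cr
Training Fund Levy: 1.5% × 5900.00 Cr = 88.50 Cr
Health Levy: YTD 384100.00 Cr ≥ cap 377400.00 Cr → 0.00 Cr
Total withheld: 726.98 Cr + 88.50 Cr + 0.00 Cr = 815.48 Cr
Net pay: 5900.00 Cr − 815.48 Cr = 5084.52 Cr

5084.52 Cr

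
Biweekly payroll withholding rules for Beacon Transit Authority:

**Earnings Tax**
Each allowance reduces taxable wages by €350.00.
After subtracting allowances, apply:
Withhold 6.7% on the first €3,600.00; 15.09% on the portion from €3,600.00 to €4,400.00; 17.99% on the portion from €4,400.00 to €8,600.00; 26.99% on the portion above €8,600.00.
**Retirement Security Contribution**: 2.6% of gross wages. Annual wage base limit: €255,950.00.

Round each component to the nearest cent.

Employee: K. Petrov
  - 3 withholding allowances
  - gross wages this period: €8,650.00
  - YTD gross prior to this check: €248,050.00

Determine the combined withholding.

€1,143.00

Earnings Tax: taxable = €8,650.00 − 3×€350.00 = €7,600.00
  €361.92 + 17.99% × (€7,600.00 − €4,400.00) = €361.92 + 17.99% × €3,200.00 = €937.60
Retirement Security Contribution: cap €255,950.00 − YTD €248,050.00 = €7,900.00 subject; 2.6% × €7,900.00 = €205.40
Total: €937.60 + €205.40 = €1,143.00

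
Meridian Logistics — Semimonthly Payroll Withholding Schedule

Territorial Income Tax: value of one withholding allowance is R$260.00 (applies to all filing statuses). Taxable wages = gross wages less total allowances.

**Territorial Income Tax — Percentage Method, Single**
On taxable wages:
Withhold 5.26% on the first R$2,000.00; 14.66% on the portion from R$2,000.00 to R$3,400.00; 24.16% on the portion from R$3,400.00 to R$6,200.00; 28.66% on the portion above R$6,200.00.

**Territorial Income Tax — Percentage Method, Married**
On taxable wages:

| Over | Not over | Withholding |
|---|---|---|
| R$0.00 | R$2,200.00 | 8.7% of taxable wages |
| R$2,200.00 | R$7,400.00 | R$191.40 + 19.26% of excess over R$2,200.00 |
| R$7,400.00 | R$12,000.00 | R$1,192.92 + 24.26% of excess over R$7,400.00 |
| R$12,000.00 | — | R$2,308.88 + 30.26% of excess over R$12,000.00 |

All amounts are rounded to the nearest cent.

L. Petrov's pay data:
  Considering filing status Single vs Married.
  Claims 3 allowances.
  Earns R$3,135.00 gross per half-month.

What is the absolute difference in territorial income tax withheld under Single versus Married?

Territorial Income Tax (Single): taxable = R$3,135.00 − 3×R$260.00 = R$2,355.00
  R$105.20 + 14.66% × (R$2,355.00 − R$2,000.00) = R$105.20 + 14.66% × R$355.00 = R$157.24
Territorial Income Tax (Married): taxable = R$3,135.00 − 3×R$260.00 = R$2,355.00
  R$191.40 + 19.26% × (R$2,355.00 − R$2,200.00) = R$191.40 + 19.26% × R$155.00 = R$221.25
Difference: |R$157.24 − R$221.25| = R$64.01 (higher under Married)

R$64.01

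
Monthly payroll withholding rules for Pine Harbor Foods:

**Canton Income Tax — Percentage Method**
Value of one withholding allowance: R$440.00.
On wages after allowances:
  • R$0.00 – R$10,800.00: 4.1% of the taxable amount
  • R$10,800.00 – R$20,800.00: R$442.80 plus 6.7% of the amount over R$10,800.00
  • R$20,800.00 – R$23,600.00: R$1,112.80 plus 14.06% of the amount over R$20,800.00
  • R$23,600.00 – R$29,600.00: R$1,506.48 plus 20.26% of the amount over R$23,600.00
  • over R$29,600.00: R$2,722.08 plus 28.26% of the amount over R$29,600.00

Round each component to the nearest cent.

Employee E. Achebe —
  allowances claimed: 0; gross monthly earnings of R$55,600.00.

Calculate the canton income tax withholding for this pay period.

R$10,069.68

Canton Income Tax: taxable = R$55,600.00
  R$2,722.08 + 28.26% × (R$55,600.00 − R$29,600.00) = R$2,722.08 + 28.26% × R$26,000.00 = R$10,069.68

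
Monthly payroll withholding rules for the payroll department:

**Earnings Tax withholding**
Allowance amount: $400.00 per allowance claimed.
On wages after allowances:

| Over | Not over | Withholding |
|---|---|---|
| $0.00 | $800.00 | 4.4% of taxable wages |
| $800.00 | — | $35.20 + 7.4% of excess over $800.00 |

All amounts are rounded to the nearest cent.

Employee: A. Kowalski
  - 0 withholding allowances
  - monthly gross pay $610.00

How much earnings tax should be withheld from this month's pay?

Earnings Tax: taxable = $610.00
  4.4% × $610.00 = $26.84

$26.84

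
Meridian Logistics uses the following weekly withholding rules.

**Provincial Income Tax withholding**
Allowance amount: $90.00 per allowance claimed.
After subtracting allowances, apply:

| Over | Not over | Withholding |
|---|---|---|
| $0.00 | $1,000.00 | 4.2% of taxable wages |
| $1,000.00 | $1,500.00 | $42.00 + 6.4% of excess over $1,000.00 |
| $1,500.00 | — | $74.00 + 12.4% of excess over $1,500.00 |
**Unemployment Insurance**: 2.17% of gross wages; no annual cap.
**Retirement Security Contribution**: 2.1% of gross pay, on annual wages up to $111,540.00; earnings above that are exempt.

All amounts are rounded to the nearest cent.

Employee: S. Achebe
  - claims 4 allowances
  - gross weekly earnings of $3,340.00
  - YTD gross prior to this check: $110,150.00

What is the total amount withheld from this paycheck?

Provincial Income Tax: taxable = $3,340.00 − 4×$90.00 = $2,980.00
  $74.00 + 12.4% × ($2,980.00 − $1,500.00) = $74.00 + 12.4% × $1,480.00 = $257.52
Unemployment Insurance: 2.17% × $3,340.00 = $72.48
Retirement Security Contribution: cap $111,540.00 − YTD $110,150.00 = $1,390.00 subject; 2.1% × $1,390.00 = $29.19
Total: $257.52 + $72.48 + $29.19 = $359.19

$359.19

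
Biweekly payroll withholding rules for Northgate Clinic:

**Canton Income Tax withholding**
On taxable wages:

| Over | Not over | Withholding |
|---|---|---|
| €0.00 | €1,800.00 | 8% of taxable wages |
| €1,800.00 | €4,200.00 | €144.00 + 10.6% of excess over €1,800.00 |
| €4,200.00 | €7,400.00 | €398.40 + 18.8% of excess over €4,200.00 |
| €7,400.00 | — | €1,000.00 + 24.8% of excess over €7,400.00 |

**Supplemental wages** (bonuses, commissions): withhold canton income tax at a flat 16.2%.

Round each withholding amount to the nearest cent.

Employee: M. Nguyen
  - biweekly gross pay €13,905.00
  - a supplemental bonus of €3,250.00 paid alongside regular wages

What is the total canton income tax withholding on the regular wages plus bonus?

Canton Income Tax: taxable = €13,905.00
  €1,000.00 + 24.8% × (€13,905.00 − €7,400.00) = €1,000.00 + 24.8% × €6,505.00 = €2,613.24
Supplemental (16.2% flat on bonus): 16.2% × €3,250.00 = €526.50
Total canton income tax: €2,613.24 + €526.50 = €3,139.74

€3,139.74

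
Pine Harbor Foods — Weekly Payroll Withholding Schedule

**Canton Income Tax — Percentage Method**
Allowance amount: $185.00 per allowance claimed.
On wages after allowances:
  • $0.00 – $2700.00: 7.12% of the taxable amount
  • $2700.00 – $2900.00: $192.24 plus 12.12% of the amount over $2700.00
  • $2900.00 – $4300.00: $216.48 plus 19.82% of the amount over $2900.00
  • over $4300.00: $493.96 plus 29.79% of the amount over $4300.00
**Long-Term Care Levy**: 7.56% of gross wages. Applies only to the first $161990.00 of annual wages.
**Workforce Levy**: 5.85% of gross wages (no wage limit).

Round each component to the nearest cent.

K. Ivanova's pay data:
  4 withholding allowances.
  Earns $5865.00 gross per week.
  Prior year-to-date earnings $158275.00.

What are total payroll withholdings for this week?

$1363.68

Canton Income Tax: taxable = $5865.00 − 4×$185.00 = $5125.00
  $493.96 + 29.79% × ($5125.00 − $4300.00) = $493.96 + 29.79% × $825.00 = $739.73
Long-Term Care Levy: cap $161990.00 − YTD $158275.00 = $3715.00 subject; 7.56% × $3715.00 = $280.85
Workforce Levy: 5.85% × $5865.00 = $343.10
Total: $739.73 + $280.85 + $343.10 = $1363.68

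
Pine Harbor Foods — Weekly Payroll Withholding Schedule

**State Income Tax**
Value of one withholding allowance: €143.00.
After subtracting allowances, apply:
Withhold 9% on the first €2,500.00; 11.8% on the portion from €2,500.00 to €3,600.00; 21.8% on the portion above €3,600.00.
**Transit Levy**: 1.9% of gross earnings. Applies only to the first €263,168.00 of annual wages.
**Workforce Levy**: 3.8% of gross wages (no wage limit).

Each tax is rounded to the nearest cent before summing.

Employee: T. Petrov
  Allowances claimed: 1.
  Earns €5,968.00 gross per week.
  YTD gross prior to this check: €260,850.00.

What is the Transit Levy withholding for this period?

€44.04

Transit Levy: cap €263,168.00 − YTD €260,850.00 = €2,318.00 subject; 1.9% × €2,318.00 = €44.04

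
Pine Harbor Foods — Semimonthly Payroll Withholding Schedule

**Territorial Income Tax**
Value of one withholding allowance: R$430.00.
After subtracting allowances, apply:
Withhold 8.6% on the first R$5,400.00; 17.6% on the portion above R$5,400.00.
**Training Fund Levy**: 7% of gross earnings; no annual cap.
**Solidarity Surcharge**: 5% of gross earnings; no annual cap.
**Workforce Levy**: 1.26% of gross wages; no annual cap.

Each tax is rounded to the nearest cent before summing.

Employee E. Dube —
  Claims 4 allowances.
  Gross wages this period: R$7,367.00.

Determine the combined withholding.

R$1,484.73

Territorial Income Tax: taxable = R$7,367.00 − 4×R$430.00 = R$5,647.00
  R$464.40 + 17.6% × (R$5,647.00 − R$5,400.00) = R$464.40 + 17.6% × R$247.00 = R$507.87
Training Fund Levy: 7% × R$7,367.00 = R$515.69
Solidarity Surcharge: 5% × R$7,367.00 = R$368.35
Workforce Levy: 1.26% × R$7,367.00 = R$92.82
Total: R$507.87 + R$515.69 + R$368.35 + R$92.82 = R$1,484.73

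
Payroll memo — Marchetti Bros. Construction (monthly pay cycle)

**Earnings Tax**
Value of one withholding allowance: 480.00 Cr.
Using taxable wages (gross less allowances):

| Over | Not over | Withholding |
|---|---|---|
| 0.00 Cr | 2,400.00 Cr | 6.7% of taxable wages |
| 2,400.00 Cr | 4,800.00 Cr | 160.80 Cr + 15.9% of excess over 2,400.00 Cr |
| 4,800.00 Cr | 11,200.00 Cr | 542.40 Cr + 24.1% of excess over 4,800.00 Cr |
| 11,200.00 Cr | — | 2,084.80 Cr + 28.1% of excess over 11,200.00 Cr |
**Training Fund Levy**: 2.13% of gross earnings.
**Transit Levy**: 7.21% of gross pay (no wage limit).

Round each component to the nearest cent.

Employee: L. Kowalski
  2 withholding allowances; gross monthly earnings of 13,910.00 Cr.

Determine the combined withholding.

3,875.74 Cr

Earnings Tax: taxable = 13,910.00 Cr − 2×480.00 Cr = 12,950.00 Cr
  2,084.80 Cr + 28.1% × (12,950.00 Cr − 11,200.00 Cr) = 2,084.80 Cr + 28.1% × 1,750.00 Cr = 2,576.55 Cr
Training Fund Levy: 2.13% × 13,910.00 Cr = 296.28 Cr
Transit Levy: 7.21% × 13,910.00 Cr = 1,002.91 Cr
Total: 2,576.55 Cr + 296.28 Cr + 1,002.91 Cr = 3,875.74 Cr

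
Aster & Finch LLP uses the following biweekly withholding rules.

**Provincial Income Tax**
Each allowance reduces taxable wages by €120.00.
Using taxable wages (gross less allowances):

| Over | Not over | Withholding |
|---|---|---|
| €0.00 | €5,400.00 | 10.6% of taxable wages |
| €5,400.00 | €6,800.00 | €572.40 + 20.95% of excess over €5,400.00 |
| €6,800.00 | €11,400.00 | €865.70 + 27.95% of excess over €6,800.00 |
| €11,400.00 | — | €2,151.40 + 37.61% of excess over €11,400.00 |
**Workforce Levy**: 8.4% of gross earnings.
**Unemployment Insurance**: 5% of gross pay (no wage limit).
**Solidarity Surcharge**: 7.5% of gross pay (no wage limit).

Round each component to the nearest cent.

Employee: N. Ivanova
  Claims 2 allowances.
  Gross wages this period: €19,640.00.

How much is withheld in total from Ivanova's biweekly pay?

€9,264.96

Provincial Income Tax: taxable = €19,640.00 − 2×€120.00 = €19,400.00
  €2,151.40 + 37.61% × (€19,400.00 − €11,400.00) = €2,151.40 + 37.61% × €8,000.00 = €5,160.20
Workforce Levy: 8.4% × €19,640.00 = €1,649.76
Unemployment Insurance: 5% × €19,640.00 = €982.00
Solidarity Surcharge: 7.5% × €19,640.00 = €1,473.00
Total: €5,160.20 + €1,649.76 + €982.00 + €1,473.00 = €9,264.96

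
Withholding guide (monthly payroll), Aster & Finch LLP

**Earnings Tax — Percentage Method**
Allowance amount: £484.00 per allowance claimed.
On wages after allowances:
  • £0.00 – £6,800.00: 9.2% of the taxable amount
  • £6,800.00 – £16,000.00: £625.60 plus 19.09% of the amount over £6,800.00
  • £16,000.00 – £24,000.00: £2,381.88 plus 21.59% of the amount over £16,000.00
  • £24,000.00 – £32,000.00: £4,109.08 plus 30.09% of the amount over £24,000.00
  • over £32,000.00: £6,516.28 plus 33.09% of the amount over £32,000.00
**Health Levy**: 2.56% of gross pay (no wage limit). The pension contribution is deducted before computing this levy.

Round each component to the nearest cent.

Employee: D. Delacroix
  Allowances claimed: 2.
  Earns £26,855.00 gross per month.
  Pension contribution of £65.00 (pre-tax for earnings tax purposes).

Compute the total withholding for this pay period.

£5,343.14

Earnings Tax: taxable = £26,855.00 − £65.00 − 2×£484.00 = £25,822.00
  £4,109.08 + 30.09% × (£25,822.00 − £24,000.00) = £4,109.08 + 30.09% × £1,822.00 = £4,657.32
Health Levy: 2.56% × £26,790.00 = £685.82
Total: £4,657.32 + £685.82 = £5,343.14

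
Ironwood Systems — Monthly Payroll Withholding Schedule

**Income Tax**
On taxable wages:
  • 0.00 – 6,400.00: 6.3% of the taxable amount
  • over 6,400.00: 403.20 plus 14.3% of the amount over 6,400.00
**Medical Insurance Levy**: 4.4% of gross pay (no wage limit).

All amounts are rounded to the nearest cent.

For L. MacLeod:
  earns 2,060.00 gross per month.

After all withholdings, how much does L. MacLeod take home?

Income Tax: taxable = 2,060.00
  6.3% × 2,060.00 = 129.78
Medical Insurance Levy: 4.4% × 2,060.00 = 90.64
Total withheld: 129.78 + 90.64 = 220.42
Net pay: 2,060.00 − 220.42 = 1,839.58

1,839.58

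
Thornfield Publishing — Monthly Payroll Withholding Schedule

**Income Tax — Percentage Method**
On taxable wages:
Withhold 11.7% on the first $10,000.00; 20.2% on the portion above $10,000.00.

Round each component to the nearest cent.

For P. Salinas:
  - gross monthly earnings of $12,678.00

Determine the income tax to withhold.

$1,710.96

Income Tax: taxable = $12,678.00
  $1,170.00 + 20.2% × ($12,678.00 − $10,000.00) = $1,170.00 + 20.2% × $2,678.00 = $1,710.96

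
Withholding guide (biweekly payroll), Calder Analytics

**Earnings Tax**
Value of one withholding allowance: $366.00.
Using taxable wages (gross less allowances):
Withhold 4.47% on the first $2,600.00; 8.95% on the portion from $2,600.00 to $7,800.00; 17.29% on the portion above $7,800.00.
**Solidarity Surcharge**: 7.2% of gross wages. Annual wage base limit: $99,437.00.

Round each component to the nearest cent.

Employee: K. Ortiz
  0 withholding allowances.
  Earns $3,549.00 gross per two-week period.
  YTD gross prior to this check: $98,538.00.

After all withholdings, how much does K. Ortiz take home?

$3,283.11

Earnings Tax: taxable = $3,549.00
  $116.22 + 8.95% × ($3,549.00 − $2,600.00) = $116.22 + 8.95% × $949.00 = $201.16
Solidarity Surcharge: cap $99,437.00 − YTD $98,538.00 = $899.00 subject; 7.2% × $899.00 = $64.73
Total withheld: $201.16 + $64.73 = $265.89
Net pay: $3,549.00 − $265.89 = $3,283.11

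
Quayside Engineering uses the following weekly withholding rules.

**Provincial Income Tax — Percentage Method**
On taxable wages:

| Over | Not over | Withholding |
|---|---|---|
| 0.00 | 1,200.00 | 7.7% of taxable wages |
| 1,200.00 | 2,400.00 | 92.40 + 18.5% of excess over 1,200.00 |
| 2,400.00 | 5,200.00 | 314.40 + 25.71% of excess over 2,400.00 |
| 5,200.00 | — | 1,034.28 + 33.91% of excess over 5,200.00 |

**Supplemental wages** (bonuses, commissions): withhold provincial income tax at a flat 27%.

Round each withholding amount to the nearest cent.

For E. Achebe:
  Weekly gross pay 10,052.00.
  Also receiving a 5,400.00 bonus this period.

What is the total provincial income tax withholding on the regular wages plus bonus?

4,137.59

Provincial Income Tax: taxable = 10,052.00
  1,034.28 + 33.91% × (10,052.00 − 5,200.00) = 1,034.28 + 33.91% × 4,852.00 = 2,679.59
Supplemental (27% flat on bonus): 27% × 5,400.00 = 1,458.00
Total provincial income tax: 2,679.59 + 1,458.00 = 4,137.59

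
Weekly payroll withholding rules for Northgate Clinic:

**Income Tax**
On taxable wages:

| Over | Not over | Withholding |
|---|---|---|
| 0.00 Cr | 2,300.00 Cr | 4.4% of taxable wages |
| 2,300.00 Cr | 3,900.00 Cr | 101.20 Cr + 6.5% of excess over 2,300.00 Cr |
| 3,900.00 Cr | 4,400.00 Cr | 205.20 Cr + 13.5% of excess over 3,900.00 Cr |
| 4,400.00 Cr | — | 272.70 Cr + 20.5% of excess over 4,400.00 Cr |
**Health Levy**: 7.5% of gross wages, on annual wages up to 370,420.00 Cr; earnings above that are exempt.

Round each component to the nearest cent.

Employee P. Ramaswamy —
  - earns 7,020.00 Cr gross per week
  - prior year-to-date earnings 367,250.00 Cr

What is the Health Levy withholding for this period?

237.75 Cr

Health Levy: cap 370,420.00 Cr − YTD 367,250.00 Cr = 3,170.00 Cr subject; 7.5% × 3,170.00 Cr = 237.75 Cr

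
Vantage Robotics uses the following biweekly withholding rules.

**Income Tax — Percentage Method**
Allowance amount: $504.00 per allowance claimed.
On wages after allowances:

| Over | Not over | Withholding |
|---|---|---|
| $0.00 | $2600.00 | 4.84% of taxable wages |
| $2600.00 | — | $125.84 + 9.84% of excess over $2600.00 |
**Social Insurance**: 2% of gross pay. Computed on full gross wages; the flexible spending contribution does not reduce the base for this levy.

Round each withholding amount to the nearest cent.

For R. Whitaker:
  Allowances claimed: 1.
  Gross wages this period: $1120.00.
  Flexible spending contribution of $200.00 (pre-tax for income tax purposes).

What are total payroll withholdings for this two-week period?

$42.53

Income Tax: taxable = $1120.00 − $200.00 − 1×$504.00 = $416.00
  4.84% × $416.00 = $20.13
Social Insurance: 2% × $1120.00 = $22.40
Total: $20.13 + $22.40 = $42.53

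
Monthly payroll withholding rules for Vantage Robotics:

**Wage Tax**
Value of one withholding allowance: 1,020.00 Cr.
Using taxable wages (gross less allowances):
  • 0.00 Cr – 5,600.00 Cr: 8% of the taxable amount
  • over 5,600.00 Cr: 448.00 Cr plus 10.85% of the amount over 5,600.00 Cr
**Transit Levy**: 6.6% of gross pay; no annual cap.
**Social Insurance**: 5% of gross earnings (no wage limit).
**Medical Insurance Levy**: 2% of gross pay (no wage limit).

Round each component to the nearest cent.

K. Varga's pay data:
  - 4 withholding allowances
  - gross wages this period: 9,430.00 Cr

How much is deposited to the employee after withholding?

Wage Tax: taxable = 9,430.00 Cr − 4×1,020.00 Cr = 5,350.00 Cr
  8% × 5,350.00 Cr = 428.00 Cr
Transit Levy: 6.6% × 9,430.00 Cr = 622.38 Cr
Social Insurance: 5% × 9,430.00 Cr = 471.50 Cr
Medical Insurance Levy: 2% × 9,430.00 Cr = 188.60 Cr
Total withheld: 428.00 Cr + 622.38 Cr + 471.50 Cr + 188.60 Cr = 1,710.48 Cr
Net pay: 9,430.00 Cr − 1,710.48 Cr = 7,719.52 Cr

7,719.52 Cr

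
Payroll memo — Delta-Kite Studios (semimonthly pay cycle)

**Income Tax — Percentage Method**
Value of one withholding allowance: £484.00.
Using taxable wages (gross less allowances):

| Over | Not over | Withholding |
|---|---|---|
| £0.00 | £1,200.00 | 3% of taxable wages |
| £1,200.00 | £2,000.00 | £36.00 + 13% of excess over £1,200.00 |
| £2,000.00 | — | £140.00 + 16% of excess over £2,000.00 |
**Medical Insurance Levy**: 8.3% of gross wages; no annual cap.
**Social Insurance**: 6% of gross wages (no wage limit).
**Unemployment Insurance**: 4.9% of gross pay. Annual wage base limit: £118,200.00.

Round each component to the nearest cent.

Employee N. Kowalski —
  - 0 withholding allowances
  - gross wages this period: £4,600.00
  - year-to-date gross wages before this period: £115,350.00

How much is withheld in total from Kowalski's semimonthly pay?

£1,353.45

Income Tax: taxable = £4,600.00
  £140.00 + 16% × (£4,600.00 − £2,000.00) = £140.00 + 16% × £2,600.00 = £556.00
Medical Insurance Levy: 8.3% × £4,600.00 = £381.80
Social Insurance: 6% × £4,600.00 = £276.00
Unemployment Insurance: cap £118,200.00 − YTD £115,350.00 = £2,850.00 subject; 4.9% × £2,850.00 = £139.65
Total: £556.00 + £381.80 + £276.00 + £139.65 = £1,353.45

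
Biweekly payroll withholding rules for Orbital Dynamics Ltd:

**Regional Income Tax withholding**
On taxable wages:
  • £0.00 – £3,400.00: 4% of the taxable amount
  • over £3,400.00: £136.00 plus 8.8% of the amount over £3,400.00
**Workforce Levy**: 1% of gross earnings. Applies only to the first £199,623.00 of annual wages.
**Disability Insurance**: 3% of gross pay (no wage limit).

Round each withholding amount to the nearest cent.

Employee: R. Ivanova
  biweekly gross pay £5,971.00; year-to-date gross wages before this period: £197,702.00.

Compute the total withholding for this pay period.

Regional Income Tax: taxable = £5,971.00
  £136.00 + 8.8% × (£5,971.00 − £3,400.00) = £136.00 + 8.8% × £2,571.00 = £362.25
Workforce Levy: cap £199,623.00 − YTD £197,702.00 = £1,921.00 subject; 1% × £1,921.00 = £19.21
Disability Insurance: 3% × £5,971.00 = £179.13
Total: £362.25 + £19.21 + £179.13 = £560.59

£560.59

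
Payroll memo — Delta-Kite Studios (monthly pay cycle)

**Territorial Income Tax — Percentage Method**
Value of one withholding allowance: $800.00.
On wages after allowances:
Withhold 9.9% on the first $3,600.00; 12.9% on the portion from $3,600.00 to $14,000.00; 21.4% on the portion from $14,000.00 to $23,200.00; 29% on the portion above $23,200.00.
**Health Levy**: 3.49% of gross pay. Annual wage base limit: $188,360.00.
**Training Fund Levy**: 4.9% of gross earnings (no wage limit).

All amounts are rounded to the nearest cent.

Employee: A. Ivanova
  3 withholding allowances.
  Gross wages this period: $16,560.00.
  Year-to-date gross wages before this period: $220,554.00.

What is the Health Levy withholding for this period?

Health Levy: YTD $220,554.00 ≥ cap $188,360.00 → $0.00

$0.00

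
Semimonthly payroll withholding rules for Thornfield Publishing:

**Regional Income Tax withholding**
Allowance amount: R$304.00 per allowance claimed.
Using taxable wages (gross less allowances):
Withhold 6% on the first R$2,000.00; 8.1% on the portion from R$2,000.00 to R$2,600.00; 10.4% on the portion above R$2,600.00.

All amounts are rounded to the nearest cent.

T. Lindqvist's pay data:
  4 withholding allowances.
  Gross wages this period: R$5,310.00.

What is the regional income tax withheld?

R$323.98

Regional Income Tax: taxable = R$5,310.00 − 4×R$304.00 = R$4,094.00
  R$168.60 + 10.4% × (R$4,094.00 − R$2,600.00) = R$168.60 + 10.4% × R$1,494.00 = R$323.98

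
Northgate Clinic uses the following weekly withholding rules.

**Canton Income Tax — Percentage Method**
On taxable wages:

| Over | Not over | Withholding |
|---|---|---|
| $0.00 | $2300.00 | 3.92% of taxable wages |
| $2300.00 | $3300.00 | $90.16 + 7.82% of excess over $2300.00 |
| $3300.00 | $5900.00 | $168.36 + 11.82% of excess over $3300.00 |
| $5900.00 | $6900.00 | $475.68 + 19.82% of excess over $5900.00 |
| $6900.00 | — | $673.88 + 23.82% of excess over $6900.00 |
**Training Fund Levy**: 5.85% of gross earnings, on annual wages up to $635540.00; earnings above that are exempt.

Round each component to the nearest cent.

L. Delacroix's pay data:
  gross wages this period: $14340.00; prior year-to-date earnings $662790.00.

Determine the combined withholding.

Canton Income Tax: taxable = $14340.00
  $673.88 + 23.82% × ($14340.00 − $6900.00) = $673.88 + 23.82% × $7440.00 = $2446.09
Training Fund Levy: YTD $662790.00 ≥ cap $635540.00 → $0.00
Total: $2446.09 + $0.00 = $2446.09

$2446.09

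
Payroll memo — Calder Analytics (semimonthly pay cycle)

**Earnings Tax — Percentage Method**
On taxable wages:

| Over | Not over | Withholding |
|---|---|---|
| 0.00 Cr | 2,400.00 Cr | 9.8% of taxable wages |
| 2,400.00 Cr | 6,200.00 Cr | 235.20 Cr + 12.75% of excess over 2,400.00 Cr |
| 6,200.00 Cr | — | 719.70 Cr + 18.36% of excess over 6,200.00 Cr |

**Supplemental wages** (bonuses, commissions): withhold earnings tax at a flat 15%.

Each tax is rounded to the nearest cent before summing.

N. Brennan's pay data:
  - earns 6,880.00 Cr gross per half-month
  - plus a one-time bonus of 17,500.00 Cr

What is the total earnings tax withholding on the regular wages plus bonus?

Earnings Tax: taxable = 6,880.00 Cr
  719.70 Cr + 18.36% × (6,880.00 Cr − 6,200.00 Cr) = 719.70 Cr + 18.36% × 680.00 Cr = 844.55 Cr
Supplemental (15% flat on bonus): 15% × 17,500.00 Cr = 2,625.00 Cr
Total earnings tax: 844.55 Cr + 2,625.00 Cr = 3,469.55 Cr

3,469.55 Cr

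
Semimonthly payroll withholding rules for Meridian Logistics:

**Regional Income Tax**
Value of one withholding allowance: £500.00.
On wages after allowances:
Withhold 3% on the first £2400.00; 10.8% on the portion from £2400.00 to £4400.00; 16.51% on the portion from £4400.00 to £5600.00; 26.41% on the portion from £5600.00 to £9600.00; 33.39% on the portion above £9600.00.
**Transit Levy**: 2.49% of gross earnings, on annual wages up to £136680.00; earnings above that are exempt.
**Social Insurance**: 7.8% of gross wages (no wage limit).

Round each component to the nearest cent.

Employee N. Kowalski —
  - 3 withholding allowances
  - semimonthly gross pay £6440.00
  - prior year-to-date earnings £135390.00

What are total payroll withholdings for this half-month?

£911.59

Regional Income Tax: taxable = £6440.00 − 3×£500.00 = £4940.00
  £288.00 + 16.51% × (£4940.00 − £4400.00) = £288.00 + 16.51% × £540.00 = £377.15
Transit Levy: cap £136680.00 − YTD £135390.00 = £1290.00 subject; 2.49% × £1290.00 = £32.12
Social Insurance: 7.8% × £6440.00 = £502.32
Total: £377.15 + £32.12 + £502.32 = £911.59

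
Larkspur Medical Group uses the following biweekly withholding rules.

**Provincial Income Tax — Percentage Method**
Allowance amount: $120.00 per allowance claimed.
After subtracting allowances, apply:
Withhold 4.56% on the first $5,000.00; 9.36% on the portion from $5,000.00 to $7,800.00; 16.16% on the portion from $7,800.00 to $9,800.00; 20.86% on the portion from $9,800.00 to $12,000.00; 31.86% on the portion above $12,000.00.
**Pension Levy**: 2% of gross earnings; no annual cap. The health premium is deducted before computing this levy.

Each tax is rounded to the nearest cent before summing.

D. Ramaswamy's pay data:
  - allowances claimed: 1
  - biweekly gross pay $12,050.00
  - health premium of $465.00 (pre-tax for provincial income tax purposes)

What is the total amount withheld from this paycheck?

Provincial Income Tax: taxable = $12,050.00 − $465.00 − 1×$120.00 = $11,465.00
  $813.28 + 20.86% × ($11,465.00 − $9,800.00) = $813.28 + 20.86% × $1,665.00 = $1,160.60
Pension Levy: 2% × $11,585.00 = $231.70
Total: $1,160.60 + $231.70 = $1,392.30

$1,392.30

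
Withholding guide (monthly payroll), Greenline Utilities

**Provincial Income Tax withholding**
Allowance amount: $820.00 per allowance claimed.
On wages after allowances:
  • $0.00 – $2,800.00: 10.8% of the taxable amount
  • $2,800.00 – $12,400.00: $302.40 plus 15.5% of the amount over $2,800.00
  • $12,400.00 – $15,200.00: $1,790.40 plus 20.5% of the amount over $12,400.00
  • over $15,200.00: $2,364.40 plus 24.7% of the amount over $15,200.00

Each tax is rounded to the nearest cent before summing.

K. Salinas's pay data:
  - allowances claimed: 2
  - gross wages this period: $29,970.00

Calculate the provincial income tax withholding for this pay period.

$5,607.51

Provincial Income Tax: taxable = $29,970.00 − 2×$820.00 = $28,330.00
  $2,364.40 + 24.7% × ($28,330.00 − $15,200.00) = $2,364.40 + 24.7% × $13,130.00 = $5,607.51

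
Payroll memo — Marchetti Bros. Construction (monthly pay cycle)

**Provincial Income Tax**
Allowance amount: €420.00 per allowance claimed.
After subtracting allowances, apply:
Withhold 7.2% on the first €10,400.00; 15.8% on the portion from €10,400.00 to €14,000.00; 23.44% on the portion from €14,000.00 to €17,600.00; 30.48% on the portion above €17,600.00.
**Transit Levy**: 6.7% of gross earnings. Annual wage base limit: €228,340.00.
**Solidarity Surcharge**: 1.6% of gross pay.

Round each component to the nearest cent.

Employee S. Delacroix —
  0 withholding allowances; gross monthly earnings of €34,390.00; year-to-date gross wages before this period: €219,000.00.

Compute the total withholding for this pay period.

Provincial Income Tax: taxable = €34,390.00
  €2,161.44 + 30.48% × (€34,390.00 − €17,600.00) = €2,161.44 + 30.48% × €16,790.00 = €7,279.03
Transit Levy: cap €228,340.00 − YTD €219,000.00 = €9,340.00 subject; 6.7% × €9,340.00 = €625.78
Solidarity Surcharge: 1.6% × €34,390.00 = €550.24
Total: €7,279.03 + €625.78 + €550.24 = €8,455.05

€8,455.05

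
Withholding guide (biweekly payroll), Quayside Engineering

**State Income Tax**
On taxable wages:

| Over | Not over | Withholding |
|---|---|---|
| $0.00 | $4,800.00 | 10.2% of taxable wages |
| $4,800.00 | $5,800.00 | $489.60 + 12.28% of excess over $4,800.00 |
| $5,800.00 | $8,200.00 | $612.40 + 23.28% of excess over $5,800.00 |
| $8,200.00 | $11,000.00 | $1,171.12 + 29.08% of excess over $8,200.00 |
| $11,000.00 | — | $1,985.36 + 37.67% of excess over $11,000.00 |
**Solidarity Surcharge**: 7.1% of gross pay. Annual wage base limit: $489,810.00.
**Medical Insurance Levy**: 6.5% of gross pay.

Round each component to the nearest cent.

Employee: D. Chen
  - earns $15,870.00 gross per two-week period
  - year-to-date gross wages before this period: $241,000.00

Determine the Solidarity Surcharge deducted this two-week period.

Solidarity Surcharge: 7.1% × $15,870.00 = $1,126.77

$1,126.77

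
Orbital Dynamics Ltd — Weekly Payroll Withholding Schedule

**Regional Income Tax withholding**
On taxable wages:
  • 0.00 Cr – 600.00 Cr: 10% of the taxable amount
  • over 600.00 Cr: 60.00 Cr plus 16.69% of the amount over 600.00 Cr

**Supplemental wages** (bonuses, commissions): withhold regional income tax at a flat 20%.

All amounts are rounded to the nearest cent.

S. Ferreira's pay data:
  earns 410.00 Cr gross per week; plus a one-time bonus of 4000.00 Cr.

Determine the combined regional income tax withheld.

Regional Income Tax: taxable = 410.00 Cr
  10% × 410.00 Cr = 41.00 Cr
Supplemental (20% flat on bonus): 20% × 4000.00 Cr = 800.00 Cr
Total regional income tax: 41.00 Cr + 800.00 Cr = 841.00 Cr

841.00 Cr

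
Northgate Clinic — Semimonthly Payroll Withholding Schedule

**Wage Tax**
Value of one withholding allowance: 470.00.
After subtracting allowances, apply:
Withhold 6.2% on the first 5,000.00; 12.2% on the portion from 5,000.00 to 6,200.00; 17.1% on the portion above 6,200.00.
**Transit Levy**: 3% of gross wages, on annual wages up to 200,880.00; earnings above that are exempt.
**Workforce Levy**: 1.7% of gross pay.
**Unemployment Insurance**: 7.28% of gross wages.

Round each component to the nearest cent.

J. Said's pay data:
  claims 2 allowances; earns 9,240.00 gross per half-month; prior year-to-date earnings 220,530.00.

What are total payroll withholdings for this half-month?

Wage Tax: taxable = 9,240.00 − 2×470.00 = 8,300.00
  456.40 + 17.1% × (8,300.00 − 6,200.00) = 456.40 + 17.1% × 2,100.00 = 815.50
Transit Levy: YTD 220,530.00 ≥ cap 200,880.00 → 0.00
Workforce Levy: 1.7% × 9,240.00 = 157.08
Unemployment Insurance: 7.28% × 9,240.00 = 672.67
Total: 815.50 + 0.00 + 157.08 + 672.67 = 1,645.25

1,645.25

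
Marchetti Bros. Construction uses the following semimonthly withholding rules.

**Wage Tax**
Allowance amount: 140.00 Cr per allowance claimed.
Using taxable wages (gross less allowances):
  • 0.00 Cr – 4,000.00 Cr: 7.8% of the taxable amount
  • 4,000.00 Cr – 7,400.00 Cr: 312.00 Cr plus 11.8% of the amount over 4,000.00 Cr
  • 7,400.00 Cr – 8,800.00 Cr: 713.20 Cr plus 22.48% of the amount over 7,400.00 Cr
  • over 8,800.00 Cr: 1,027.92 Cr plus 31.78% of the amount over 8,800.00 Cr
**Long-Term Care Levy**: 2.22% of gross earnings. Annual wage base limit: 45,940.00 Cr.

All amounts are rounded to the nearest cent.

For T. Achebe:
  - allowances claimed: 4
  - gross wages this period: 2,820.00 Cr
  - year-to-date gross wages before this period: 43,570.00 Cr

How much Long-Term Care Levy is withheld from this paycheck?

Long-Term Care Levy: cap 45,940.00 Cr − YTD 43,570.00 Cr = 2,370.00 Cr subject; 2.22% × 2,370.00 Cr = 52.61 Cr

52.61 Cr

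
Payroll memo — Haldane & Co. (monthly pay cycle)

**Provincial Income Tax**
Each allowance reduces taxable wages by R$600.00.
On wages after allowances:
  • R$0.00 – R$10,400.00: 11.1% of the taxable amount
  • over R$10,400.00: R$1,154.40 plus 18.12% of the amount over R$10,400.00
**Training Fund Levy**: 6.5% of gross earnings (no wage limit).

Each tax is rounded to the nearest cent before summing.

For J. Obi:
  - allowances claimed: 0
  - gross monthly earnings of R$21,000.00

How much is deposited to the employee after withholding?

R$16,559.88

Provincial Income Tax: taxable = R$21,000.00
  R$1,154.40 + 18.12% × (R$21,000.00 − R$10,400.00) = R$1,154.40 + 18.12% × R$10,600.00 = R$3,075.12
Training Fund Levy: 6.5% × R$21,000.00 = R$1,365.00
Total withheld: R$3,075.12 + R$1,365.00 = R$4,440.12
Net pay: R$21,000.00 − R$4,440.12 = R$16,559.88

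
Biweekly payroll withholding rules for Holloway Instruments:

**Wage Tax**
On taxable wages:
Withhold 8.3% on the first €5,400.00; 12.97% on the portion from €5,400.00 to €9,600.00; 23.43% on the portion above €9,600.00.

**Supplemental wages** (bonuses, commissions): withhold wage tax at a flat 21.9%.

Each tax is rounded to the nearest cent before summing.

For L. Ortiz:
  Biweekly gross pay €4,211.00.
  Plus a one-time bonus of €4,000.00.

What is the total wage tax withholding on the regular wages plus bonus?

€1,225.51

Wage Tax: taxable = €4,211.00
  8.3% × €4,211.00 = €349.51
Supplemental (21.9% flat on bonus): 21.9% × €4,000.00 = €876.00
Total wage tax: €349.51 + €876.00 = €1,225.51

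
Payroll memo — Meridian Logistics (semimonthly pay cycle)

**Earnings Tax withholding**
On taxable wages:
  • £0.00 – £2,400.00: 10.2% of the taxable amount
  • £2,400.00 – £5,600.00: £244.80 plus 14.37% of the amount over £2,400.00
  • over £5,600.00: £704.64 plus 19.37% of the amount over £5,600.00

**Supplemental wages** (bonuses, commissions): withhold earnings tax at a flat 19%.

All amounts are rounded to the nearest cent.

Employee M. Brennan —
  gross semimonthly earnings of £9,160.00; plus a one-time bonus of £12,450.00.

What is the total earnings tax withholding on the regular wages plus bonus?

£3,759.71

Earnings Tax: taxable = £9,160.00
  £704.64 + 19.37% × (£9,160.00 − £5,600.00) = £704.64 + 19.37% × £3,560.00 = £1,394.21
Supplemental (19% flat on bonus): 19% × £12,450.00 = £2,365.50
Total earnings tax: £1,394.21 + £2,365.50 = £3,759.71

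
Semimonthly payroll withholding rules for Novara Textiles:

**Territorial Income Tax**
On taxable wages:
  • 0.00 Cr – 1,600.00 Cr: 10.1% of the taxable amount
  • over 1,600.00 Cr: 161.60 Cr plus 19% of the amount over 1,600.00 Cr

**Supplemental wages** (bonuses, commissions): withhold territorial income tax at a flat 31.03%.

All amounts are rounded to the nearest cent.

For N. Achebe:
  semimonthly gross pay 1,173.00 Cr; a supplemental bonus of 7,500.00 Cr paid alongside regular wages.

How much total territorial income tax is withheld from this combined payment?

Territorial Income Tax: taxable = 1,173.00 Cr
  10.1% × 1,173.00 Cr = 118.47 Cr
Supplemental (31.03% flat on bonus): 31.03% × 7,500.00 Cr = 2,327.25 Cr
Total territorial income tax: 118.47 Cr + 2,327.25 Cr = 2,445.72 Cr

2,445.72 Cr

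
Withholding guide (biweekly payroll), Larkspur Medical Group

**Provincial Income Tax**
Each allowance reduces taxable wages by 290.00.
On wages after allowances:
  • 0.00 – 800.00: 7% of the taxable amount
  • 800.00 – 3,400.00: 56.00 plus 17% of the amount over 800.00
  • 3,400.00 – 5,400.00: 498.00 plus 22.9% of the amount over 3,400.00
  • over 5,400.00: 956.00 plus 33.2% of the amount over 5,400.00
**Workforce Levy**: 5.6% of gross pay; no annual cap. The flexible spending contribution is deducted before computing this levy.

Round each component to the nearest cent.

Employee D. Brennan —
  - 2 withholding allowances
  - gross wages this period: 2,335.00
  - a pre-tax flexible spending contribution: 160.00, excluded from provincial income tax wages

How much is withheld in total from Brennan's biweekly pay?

312.95

Provincial Income Tax: taxable = 2,335.00 − 160.00 − 2×290.00 = 1,595.00
  56.00 + 17% × (1,595.00 − 800.00) = 56.00 + 17% × 795.00 = 191.15
Workforce Levy: 5.6% × 2,175.00 = 121.80
Total: 191.15 + 121.80 = 312.95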